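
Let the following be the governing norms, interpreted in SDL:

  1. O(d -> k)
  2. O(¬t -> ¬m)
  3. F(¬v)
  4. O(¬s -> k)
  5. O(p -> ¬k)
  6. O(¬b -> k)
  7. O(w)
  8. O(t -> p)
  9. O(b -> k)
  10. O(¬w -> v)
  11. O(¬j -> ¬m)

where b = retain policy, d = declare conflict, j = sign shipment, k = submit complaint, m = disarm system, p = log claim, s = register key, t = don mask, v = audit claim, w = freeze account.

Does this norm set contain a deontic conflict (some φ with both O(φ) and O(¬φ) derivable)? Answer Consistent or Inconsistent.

Premise 10 is O(¬w -> v); even if O(v) held, inferring O(¬w) would be affirming the consequent — invalid.
So O(¬w) is not derivable, and the apparent clash with O(w) does not arise.
A world satisfying every obligation exists (e.g. b=false, d=false, j=false, k=true, m=false, p=false, s=false, t=false, v=true, w=true); no atom is both obligatory and forbidden, so the set is consistent.

Consistent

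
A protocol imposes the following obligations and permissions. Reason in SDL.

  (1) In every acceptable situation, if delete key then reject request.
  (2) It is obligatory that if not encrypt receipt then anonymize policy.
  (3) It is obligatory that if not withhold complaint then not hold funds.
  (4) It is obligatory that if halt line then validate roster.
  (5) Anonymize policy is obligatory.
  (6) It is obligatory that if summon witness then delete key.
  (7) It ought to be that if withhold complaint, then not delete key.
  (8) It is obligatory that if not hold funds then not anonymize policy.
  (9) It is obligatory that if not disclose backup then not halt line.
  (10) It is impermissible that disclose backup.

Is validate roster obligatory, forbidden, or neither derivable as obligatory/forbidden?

Premise 4 is O(halt_line → validate_roster), but O(halt_line) is not derivable from the premises, so it does not yield O(validate_roster).
No premise or chain of K-axiom applications forces O(validate_roster), and none forces O(¬validate_roster). So validate_roster is neither obligatory nor forbidden under these norms.

Neither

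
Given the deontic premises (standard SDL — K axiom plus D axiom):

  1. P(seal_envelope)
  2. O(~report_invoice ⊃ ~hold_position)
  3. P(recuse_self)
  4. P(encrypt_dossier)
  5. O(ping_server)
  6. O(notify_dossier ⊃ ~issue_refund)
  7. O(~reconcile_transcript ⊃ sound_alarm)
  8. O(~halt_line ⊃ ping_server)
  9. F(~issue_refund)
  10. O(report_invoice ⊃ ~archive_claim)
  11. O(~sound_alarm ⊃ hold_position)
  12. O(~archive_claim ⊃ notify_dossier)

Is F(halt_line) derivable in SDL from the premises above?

Premise 8 is O(~halt_line ⊃ ping_server); even if O(ping_server) held, inferring O(~halt_line) would be affirming the consequent — invalid.
No other premise forces O(~halt_line). An ideal world satisfying every premise can still have halt_line true, so F(halt_line) is not derivable.

No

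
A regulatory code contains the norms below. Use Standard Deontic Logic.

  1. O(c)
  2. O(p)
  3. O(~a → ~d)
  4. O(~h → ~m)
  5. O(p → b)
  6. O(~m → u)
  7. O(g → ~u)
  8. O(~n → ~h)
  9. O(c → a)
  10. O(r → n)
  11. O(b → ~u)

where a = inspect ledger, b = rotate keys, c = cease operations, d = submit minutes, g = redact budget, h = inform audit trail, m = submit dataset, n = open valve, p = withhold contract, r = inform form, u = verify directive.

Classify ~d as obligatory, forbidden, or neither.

Neither

Premise 3 is O(~a → ~d), but O(~a) is not derivable from the premises, so it does not yield O(~d).
No premise or chain of K-axiom applications forces O(~d), and none forces O(d). So ~d is neither obligatory nor forbidden under these norms.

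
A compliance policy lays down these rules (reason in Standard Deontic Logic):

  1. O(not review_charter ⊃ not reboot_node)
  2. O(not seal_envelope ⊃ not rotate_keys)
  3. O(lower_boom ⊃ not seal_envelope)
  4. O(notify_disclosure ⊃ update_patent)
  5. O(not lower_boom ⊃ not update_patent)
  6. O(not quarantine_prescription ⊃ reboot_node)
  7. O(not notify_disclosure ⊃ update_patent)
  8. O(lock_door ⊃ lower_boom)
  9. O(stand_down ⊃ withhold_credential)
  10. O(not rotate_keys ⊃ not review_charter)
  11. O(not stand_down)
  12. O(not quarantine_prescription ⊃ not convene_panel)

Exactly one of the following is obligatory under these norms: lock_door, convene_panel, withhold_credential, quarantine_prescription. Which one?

quarantine_prescription

Premises 7 and 4 are O(not notify_disclosure ⊃ update_patent) and O(notify_disclosure ⊃ update_patent); every ideal world satisfies not notify_disclosure or notify_disclosure, so in either case update_patent holds — hence O(update_patent).
The contrapositive of premise 5 (O(not lower_boom ⊃ not update_patent)) is O(update_patent ⊃ lower_boom), and O(update_patent) is already established, so O(lower_boom).
Applying K to premise 3 (O(lower_boom ⊃ not seal_envelope)) and O(lower_boom) yields O(not seal_envelope).
Applying K to premise 2 (O(not seal_envelope ⊃ not rotate_keys)) and O(not seal_envelope) yields O(not rotate_keys).
Applying K to premise 10 (O(not rotate_keys ⊃ not review_charter)) and O(not rotate_keys) yields O(not review_charter).
From O(not review_charter) and premise 1, O(not review_charter ⊃ not reboot_node), we obtain O(not reboot_node).
Premise 6, O(not quarantine_prescription ⊃ reboot_node), contraposes to O(not reboot_node ⊃ quarantine_prescription); with O(not reboot_node) we get O(quarantine_prescription).
So O(quarantine_prescription) holds — quarantine_prescription is obligatory. None of the other listed options is made obligatory by any chain of premises.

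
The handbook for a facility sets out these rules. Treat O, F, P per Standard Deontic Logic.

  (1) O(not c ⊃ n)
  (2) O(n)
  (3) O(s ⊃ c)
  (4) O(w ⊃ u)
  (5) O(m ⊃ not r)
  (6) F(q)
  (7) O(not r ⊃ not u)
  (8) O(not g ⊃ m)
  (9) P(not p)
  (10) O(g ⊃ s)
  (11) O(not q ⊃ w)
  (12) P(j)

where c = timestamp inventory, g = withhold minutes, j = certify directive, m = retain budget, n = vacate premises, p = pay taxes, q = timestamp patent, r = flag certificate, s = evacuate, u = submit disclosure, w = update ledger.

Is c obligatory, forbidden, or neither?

Premise 6 is F(q), i.e. O(not q).
Applying K to premise 11 (O(not q ⊃ w)) and O(not q) yields O(w).
Premise 4 is O(w ⊃ u); since O(w), deontic closure gives O(u).
The contrapositive of premise 7 (O(not r ⊃ not u)) is O(u ⊃ r), and O(u) is already established, so O(r).
Premise 5 is O(m ⊃ not r); contrapositively O(r ⊃ not m). Since O(r) holds, K gives O(not m).
The contrapositive of premise 8 (O(not g ⊃ m)) is O(not m ⊃ g), and O(not m) is already established, so O(g).
With premise 10, O(g ⊃ s), the K-axiom yields O(s).
With premise 3, O(s ⊃ c), the K-axiom yields O(c).
Premises 1, 2, 9, 12 do not contribute to this derivation.
Hence c is obligatory.

Obligatory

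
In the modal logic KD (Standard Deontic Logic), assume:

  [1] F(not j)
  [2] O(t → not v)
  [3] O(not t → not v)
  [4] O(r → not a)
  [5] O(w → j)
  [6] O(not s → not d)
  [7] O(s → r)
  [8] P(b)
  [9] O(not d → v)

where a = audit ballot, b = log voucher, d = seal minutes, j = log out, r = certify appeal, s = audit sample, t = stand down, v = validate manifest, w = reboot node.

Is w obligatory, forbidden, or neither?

Neither

Premise 5 is O(w → j); even if O(j) held, inferring O(w) would be affirming the consequent — invalid.
No premise or chain of K-axiom applications forces O(w), and none forces O(not w). So w is neither obligatory nor forbidden under these norms.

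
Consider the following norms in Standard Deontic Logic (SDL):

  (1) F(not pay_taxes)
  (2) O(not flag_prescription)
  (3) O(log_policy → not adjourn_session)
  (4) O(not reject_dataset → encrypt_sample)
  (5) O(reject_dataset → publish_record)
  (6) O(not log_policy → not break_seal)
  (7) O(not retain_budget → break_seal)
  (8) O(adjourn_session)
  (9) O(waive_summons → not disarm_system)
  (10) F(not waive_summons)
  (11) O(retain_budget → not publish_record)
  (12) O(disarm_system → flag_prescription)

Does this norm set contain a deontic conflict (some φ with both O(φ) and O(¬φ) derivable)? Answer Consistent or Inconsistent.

Consistent

Premise 12 is O(disarm_system → flag_prescription), but O(disarm_system) is not derivable from the premises, so it does not yield O(flag_prescription).
So O(flag_prescription) is not derivable, and the apparent clash with O(not flag_prescription) does not arise.
A world satisfying every obligation exists (e.g. adjourn_session=true, break_seal=false, disarm_system=false, encrypt_sample=true, flag_prescription=false, log_policy=false, pay_taxes=true, publish_record=false, reject_dataset=false, retain_budget=true, waive_summons=true); no atom is both obligatory and forbidden, so the set is consistent.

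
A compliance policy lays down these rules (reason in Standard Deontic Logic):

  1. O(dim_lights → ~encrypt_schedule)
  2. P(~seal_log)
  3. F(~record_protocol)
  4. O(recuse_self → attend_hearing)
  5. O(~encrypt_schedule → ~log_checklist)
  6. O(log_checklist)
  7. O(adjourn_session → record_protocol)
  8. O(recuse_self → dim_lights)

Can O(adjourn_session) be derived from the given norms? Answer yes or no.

Premise 7 is O(adjourn_session → record_protocol); even if O(record_protocol) held, inferring O(adjourn_session) would be affirming the consequent — invalid.
No other premise forces O(adjourn_session). An ideal world satisfying every premise can still have adjourn_session false, so O(adjourn_session) is not derivable.

No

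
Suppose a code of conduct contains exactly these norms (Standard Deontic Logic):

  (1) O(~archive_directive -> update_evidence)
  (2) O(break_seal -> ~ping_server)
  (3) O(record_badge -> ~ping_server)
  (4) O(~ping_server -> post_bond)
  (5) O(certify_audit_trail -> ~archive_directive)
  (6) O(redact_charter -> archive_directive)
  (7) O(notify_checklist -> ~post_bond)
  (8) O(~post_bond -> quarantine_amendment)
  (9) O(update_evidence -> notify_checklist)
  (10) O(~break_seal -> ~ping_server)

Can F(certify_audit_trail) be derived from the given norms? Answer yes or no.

Yes

By case analysis on ~break_seal: premise 10 gives O(~break_seal -> ~ping_server) and premise 2 gives O(break_seal -> ~ping_server), so O(~ping_server) either way.
Applying K to premise 4 (O(~ping_server -> post_bond)) and O(~ping_server) yields O(post_bond).
Premise 7, O(notify_checklist -> ~post_bond), contraposes to O(post_bond -> ~notify_checklist); with O(post_bond) we get O(~notify_checklist).
The contrapositive of premise 9 (O(update_evidence -> notify_checklist)) is O(~notify_checklist -> ~update_evidence), and O(~notify_checklist) is already established, so O(~update_evidence).
Premise 1, O(~archive_directive -> update_evidence), contraposes to O(~update_evidence -> archive_directive); with O(~update_evidence) we get O(archive_directive).
Premise 5 is O(certify_audit_trail -> ~archive_directive); contrapositively O(archive_directive -> ~certify_audit_trail). Since O(archive_directive) holds, K gives O(~certify_audit_trail).
Premises 3, 6, 8 do not contribute to this derivation.
So O(~certify_audit_trail) holds, i.e. F(certify_audit_trail). The claim follows.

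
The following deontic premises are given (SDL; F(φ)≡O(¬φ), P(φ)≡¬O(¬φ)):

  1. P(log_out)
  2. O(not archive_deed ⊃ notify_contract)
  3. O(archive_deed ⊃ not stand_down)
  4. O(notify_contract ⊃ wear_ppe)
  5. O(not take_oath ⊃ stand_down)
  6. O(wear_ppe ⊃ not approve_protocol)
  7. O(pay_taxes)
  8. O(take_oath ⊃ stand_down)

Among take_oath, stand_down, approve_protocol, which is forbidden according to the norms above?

Premises 5 and 8 are O(not take_oath ⊃ stand_down) and O(take_oath ⊃ stand_down); every ideal world satisfies not take_oath or take_oath, so in either case stand_down holds — hence O(stand_down).
Premise 3 is O(archive_deed ⊃ not stand_down); contrapositively O(stand_down ⊃ not archive_deed). Since O(stand_down) holds, K gives O(not archive_deed).
From O(not archive_deed) and premise 2, O(not archive_deed ⊃ notify_contract), we obtain O(notify_contract).
With premise 4, O(notify_contract ⊃ wear_ppe), the K-axiom yields O(wear_ppe).
Premise 6 is O(wear_ppe ⊃ not approve_protocol); since O(wear_ppe), deontic closure gives O(not approve_protocol).
So O(not approve_protocol) holds, i.e. approve_protocol is forbidden. None of the other listed options is forbidden under the premises.

approve_protocol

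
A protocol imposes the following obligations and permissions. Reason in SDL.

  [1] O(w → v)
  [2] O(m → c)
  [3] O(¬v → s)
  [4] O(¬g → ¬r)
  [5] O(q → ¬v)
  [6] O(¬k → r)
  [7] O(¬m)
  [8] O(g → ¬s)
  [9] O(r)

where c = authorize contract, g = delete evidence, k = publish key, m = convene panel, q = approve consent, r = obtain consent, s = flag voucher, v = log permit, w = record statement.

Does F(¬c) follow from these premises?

Premise 2 is O(m → c), but O(m) is not derivable from the premises, so it does not yield O(c).
No other premise forces O(c). An ideal world satisfying every premise can still have ¬c true, so F(¬c) is not derivable.

No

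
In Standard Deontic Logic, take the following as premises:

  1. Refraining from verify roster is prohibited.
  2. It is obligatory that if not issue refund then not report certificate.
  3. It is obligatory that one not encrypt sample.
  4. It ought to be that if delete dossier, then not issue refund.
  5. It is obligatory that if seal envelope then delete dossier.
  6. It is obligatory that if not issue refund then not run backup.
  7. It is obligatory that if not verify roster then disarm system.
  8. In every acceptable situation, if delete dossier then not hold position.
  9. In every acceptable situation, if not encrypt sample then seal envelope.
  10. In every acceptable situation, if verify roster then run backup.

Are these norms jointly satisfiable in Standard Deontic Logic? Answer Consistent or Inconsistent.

Inconsistent

Premise 1, F(¬verify_roster), is equivalent to O(verify_roster).
With premise 10, O(verify_roster → run_backup), the K-axiom yields O(run_backup).
The contrapositive of premise 6 (O(¬issue_refund → ¬run_backup)) is O(run_backup → issue_refund), and O(run_backup) is already established, so O(issue_refund).
Premise 4 is O(delete_dossier → ¬issue_refund); contrapositively O(issue_refund → ¬delete_dossier). Since O(issue_refund) holds, K gives O(¬delete_dossier).
The contrapositive of premise 5 (O(seal_envelope → delete_dossier)) is O(¬delete_dossier → ¬seal_envelope), and O(¬delete_dossier) is already established, so O(¬seal_envelope).
Premise 9 is O(¬encrypt_sample → seal_envelope); contrapositively O(¬seal_envelope → encrypt_sample). Since O(¬seal_envelope) holds, K gives O(encrypt_sample).
Yet premise 3 states O(¬encrypt_sample).
We now have both O(encrypt_sample) and O(¬encrypt_sample) — encrypt_sample is simultaneously obligatory and forbidden, violating the D-axiom.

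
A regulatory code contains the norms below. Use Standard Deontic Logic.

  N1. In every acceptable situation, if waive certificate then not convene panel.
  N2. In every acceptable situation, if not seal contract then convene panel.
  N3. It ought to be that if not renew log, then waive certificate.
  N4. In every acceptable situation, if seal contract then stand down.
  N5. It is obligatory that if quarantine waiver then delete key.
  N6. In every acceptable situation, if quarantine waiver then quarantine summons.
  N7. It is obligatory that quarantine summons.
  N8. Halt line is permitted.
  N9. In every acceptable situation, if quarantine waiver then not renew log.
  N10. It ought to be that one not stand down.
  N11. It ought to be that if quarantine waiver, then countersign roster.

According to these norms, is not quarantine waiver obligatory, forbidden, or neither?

From premise 10 we have O(¬stand_down).
Premise 4, O(seal_contract → stand_down), contraposes to O(¬stand_down → ¬seal_contract); with O(¬stand_down) we get O(¬seal_contract).
Applying K to premise 2 (O(¬seal_contract → convene_panel)) and O(¬seal_contract) yields O(convene_panel).
Premise 1 is O(waive_certificate → ¬convene_panel); contrapositively O(convene_panel → ¬waive_certificate). Since O(convene_panel) holds, K gives O(¬waive_certificate).
Premise 3, O(¬renew_log → waive_certificate), contraposes to O(¬waive_certificate → renew_log); with O(¬waive_certificate) we get O(renew_log).
The contrapositive of premise 9 (O(quarantine_waiver → ¬renew_log)) is O(renew_log → ¬quarantine_waiver), and O(renew_log) is already established, so O(¬quarantine_waiver).
Premises 5, 6, 7, 8, 11 do not contribute to this derivation.
Hence ¬quarantine_waiver is obligatory.

Obligatory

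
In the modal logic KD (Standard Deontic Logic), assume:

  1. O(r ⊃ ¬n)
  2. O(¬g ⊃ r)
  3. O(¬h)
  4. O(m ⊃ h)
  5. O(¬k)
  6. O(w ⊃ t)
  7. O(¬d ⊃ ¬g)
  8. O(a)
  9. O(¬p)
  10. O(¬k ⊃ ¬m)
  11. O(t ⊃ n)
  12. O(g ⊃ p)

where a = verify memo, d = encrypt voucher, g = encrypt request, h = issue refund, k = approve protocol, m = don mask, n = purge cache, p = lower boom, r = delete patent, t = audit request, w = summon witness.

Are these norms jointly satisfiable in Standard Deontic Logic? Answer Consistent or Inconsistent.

Consistent

Premise 4 is O(m ⊃ h), but O(m) is not derivable from the premises, so it does not yield O(h).
So O(h) is not derivable, and the apparent clash with O(¬h) does not arise.
A world satisfying every obligation exists (e.g. a=true, d=false, g=false, h=false, k=false, m=false, n=false, p=false, r=true, t=false, w=false); no atom is both obligatory and forbidden, so the set is consistent.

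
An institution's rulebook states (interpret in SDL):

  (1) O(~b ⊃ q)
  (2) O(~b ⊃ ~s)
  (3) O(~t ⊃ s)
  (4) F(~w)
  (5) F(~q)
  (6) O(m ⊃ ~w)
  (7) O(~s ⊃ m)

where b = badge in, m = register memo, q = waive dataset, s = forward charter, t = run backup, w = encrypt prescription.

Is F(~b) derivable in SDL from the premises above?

Yes

F(~w) at premise 4 means O(w).
The contrapositive of premise 6 (O(m ⊃ ~w)) is O(w ⊃ ~m), and O(w) is already established, so O(~m).
The contrapositive of premise 7 (O(~s ⊃ m)) is O(~m ⊃ s), and O(~m) is already established, so O(s).
The contrapositive of premise 2 (O(~b ⊃ ~s)) is O(s ⊃ b), and O(s) is already established, so O(b).
Premises 1, 3, 5 do not contribute to this derivation.
So O(b) holds, i.e. F(~b). The claim follows.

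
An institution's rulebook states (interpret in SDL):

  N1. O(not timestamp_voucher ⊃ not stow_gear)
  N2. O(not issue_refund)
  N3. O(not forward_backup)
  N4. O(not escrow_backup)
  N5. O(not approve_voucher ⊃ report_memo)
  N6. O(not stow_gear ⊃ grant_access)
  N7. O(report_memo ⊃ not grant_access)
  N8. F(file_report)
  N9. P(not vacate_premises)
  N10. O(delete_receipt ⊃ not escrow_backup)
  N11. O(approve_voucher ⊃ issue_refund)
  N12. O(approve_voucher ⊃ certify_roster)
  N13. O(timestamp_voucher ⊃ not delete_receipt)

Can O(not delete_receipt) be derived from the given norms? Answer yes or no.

Yes

From premise 2 we have O(not issue_refund).
Premise 11, O(approve_voucher ⊃ issue_refund), contraposes to O(not issue_refund ⊃ not approve_voucher); with O(not issue_refund) we get O(not approve_voucher).
With premise 5, O(not approve_voucher ⊃ report_memo), the K-axiom yields O(report_memo).
Applying K to premise 7 (O(report_memo ⊃ not grant_access)) and O(report_memo) yields O(not grant_access).
The contrapositive of premise 6 (O(not stow_gear ⊃ grant_access)) is O(not grant_access ⊃ stow_gear), and O(not grant_access) is already established, so O(stow_gear).
Premise 1 is O(not timestamp_voucher ⊃ not stow_gear); contrapositively O(stow_gear ⊃ timestamp_voucher). Since O(stow_gear) holds, K gives O(timestamp_voucher).
Premise 13 is O(timestamp_voucher ⊃ not delete_receipt); since O(timestamp_voucher), deontic closure gives O(not delete_receipt).
Premises 3, 4, 8, 9, 10, 12 do not contribute to this derivation.
So O(not delete_receipt) follows.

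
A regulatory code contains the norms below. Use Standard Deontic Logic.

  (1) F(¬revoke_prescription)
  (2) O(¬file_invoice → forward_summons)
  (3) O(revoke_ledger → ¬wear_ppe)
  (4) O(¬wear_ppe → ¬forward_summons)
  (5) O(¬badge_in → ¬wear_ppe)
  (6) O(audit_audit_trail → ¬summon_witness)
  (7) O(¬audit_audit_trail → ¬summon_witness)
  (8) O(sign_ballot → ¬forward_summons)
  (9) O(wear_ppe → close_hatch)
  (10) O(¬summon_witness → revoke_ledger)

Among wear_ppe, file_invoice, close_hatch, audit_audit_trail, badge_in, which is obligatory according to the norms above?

Premises 6 and 7 are O(audit_audit_trail → ¬summon_witness) and O(¬audit_audit_trail → ¬summon_witness); every ideal world satisfies audit_audit_trail or ¬audit_audit_trail, so in either case ¬summon_witness holds — hence O(¬summon_witness).
Applying K to premise 10 (O(¬summon_witness → revoke_ledger)) and O(¬summon_witness) yields O(revoke_ledger).
From O(revoke_ledger) and premise 3, O(revoke_ledger → ¬wear_ppe), we obtain O(¬wear_ppe).
From O(¬wear_ppe) and premise 4, O(¬wear_ppe → ¬forward_summons), we obtain O(¬forward_summons).
The contrapositive of premise 2 (O(¬file_invoice → forward_summons)) is O(¬forward_summons → file_invoice), and O(¬forward_summons) is already established, so O(file_invoice).
So O(file_invoice) holds — file_invoice is obligatory. None of the other listed options is made obligatory by any chain of premises.

file_invoice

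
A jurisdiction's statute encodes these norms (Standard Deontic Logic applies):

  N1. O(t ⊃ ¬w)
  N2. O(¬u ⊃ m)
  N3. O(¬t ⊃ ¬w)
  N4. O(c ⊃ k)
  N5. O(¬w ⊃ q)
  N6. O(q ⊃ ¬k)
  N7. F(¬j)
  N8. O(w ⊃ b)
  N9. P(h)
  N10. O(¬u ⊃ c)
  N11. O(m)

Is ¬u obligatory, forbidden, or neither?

Forbidden

Premises 3 and 1 are O(¬t ⊃ ¬w) and O(t ⊃ ¬w); every ideal world satisfies ¬t or t, so in either case ¬w holds — hence O(¬w).
From O(¬w) and premise 5, O(¬w ⊃ q), we obtain O(q).
With premise 6, O(q ⊃ ¬k), the K-axiom yields O(¬k).
The contrapositive of premise 4 (O(c ⊃ k)) is O(¬k ⊃ ¬c), and O(¬k) is already established, so O(¬c).
Premise 10, O(¬u ⊃ c), contraposes to O(¬c ⊃ u); with O(¬c) we get O(u).
Premises 2, 7, 8, 9, 11 do not contribute to this derivation.
Thus O(u), which is F(¬u): ¬u is forbidden.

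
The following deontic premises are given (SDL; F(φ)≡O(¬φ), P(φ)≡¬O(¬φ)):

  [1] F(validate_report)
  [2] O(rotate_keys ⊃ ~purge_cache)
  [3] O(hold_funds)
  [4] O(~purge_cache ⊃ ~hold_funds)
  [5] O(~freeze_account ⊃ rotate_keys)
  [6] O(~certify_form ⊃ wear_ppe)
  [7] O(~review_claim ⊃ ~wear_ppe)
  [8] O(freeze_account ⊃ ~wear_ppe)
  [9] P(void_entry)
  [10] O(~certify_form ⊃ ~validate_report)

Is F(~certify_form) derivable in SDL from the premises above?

From premise 3 we have O(hold_funds).
Premise 4 is O(~purge_cache ⊃ ~hold_funds); contrapositively O(hold_funds ⊃ purge_cache). Since O(hold_funds) holds, K gives O(purge_cache).
The contrapositive of premise 2 (O(rotate_keys ⊃ ~purge_cache)) is O(purge_cache ⊃ ~rotate_keys), and O(purge_cache) is already established, so O(~rotate_keys).
The contrapositive of premise 5 (O(~freeze_account ⊃ rotate_keys)) is O(~rotate_keys ⊃ freeze_account), and O(~rotate_keys) is already established, so O(freeze_account).
Premise 8 is O(freeze_account ⊃ ~wear_ppe); since O(freeze_account), deontic closure gives O(~wear_ppe).
Premise 6 is O(~certify_form ⊃ wear_ppe); contrapositively O(~wear_ppe ⊃ certify_form). Since O(~wear_ppe) holds, K gives O(certify_form).
Premises 1, 7, 9, 10 do not contribute to this derivation.
So O(certify_form) holds, i.e. F(~certify_form). The claim follows.

Yes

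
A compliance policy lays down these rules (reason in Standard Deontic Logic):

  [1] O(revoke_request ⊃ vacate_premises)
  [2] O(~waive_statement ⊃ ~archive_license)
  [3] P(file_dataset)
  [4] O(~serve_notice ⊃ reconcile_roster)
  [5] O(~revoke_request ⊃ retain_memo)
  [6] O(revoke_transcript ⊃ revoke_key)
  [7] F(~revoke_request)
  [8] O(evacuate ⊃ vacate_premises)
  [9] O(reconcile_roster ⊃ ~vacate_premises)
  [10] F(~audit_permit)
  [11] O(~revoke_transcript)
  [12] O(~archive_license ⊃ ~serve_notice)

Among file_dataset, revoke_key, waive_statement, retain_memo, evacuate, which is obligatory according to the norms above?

F(~revoke_request) at premise 7 means O(revoke_request).
From O(revoke_request) and premise 1, O(revoke_request ⊃ vacate_premises), we obtain O(vacate_premises).
Premise 9 is O(reconcile_roster ⊃ ~vacate_premises); contrapositively O(vacate_premises ⊃ ~reconcile_roster). Since O(vacate_premises) holds, K gives O(~reconcile_roster).
The contrapositive of premise 4 (O(~serve_notice ⊃ reconcile_roster)) is O(~reconcile_roster ⊃ serve_notice), and O(~reconcile_roster) is already established, so O(serve_notice).
Premise 12 is O(~archive_license ⊃ ~serve_notice); contrapositively O(serve_notice ⊃ archive_license). Since O(serve_notice) holds, K gives O(archive_license).
Premise 2 is O(~waive_statement ⊃ ~archive_license); contrapositively O(archive_license ⊃ waive_statement). Since O(archive_license) holds, K gives O(waive_statement).
So O(waive_statement) holds — waive_statement is obligatory. None of the other listed options is made obligatory by any chain of premises.

waive_statement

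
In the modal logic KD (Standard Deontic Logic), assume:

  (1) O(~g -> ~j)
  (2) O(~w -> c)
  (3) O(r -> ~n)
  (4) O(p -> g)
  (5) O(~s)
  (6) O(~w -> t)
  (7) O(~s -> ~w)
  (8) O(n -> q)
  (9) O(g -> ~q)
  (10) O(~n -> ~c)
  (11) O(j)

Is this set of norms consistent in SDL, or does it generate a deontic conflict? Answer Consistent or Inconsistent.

Inconsistent

Premise 11 gives O(j).
Premise 1, O(~g -> ~j), contraposes to O(j -> g); with O(j) we get O(g).
With premise 9, O(g -> ~q), the K-axiom yields O(~q).
The contrapositive of premise 8 (O(n -> q)) is O(~q -> ~n), and O(~q) is already established, so O(~n).
Premise 10 is O(~n -> ~c); since O(~n), deontic closure gives O(~c).
Premise 2 is O(~w -> c); contrapositively O(~c -> w). Since O(~c) holds, K gives O(w).
Premise 7, O(~s -> ~w), contraposes to O(w -> s); with O(w) we get O(s).
But premise 5 directly asserts O(~s).
We now have both O(s) and O(~s) — s is simultaneously obligatory and forbidden, violating the D-axiom.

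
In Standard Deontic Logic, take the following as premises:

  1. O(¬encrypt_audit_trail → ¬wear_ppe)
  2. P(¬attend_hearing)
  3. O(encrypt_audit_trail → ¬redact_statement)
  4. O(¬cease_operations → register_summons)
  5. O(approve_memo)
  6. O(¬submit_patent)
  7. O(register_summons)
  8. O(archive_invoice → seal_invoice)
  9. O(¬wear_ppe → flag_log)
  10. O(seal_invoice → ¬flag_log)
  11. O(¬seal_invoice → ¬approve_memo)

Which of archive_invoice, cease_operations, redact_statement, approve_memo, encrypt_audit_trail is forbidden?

redact_statement

Premise 5 gives O(approve_memo).
Premise 11, O(¬seal_invoice → ¬approve_memo), contraposes to O(approve_memo → seal_invoice); with O(approve_memo) we get O(seal_invoice).
Applying K to premise 10 (O(seal_invoice → ¬flag_log)) and O(seal_invoice) yields O(¬flag_log).
The contrapositive of premise 9 (O(¬wear_ppe → flag_log)) is O(¬flag_log → wear_ppe), and O(¬flag_log) is already established, so O(wear_ppe).
Premise 1 is O(¬encrypt_audit_trail → ¬wear_ppe); contrapositively O(wear_ppe → encrypt_audit_trail). Since O(wear_ppe) holds, K gives O(encrypt_audit_trail).
From O(encrypt_audit_trail) and premise 3, O(encrypt_audit_trail → ¬redact_statement), we obtain O(¬redact_statement).
So O(¬redact_statement) holds, i.e. redact_statement is forbidden. None of the other listed options is forbidden under the premises.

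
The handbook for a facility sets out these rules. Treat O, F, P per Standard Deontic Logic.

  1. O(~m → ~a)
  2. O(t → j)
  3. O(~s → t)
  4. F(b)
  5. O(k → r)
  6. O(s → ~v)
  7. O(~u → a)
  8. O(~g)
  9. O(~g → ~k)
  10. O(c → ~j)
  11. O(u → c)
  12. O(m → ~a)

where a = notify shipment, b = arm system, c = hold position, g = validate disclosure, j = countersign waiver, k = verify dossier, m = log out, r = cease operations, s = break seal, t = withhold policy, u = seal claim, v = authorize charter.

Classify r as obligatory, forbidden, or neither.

Neither

Premise 5 is O(k → r), but O(k) is not derivable from the premises, so it does not yield O(r).
No premise or chain of K-axiom applications forces O(r), and none forces O(~r). So r is neither obligatory nor forbidden under these norms.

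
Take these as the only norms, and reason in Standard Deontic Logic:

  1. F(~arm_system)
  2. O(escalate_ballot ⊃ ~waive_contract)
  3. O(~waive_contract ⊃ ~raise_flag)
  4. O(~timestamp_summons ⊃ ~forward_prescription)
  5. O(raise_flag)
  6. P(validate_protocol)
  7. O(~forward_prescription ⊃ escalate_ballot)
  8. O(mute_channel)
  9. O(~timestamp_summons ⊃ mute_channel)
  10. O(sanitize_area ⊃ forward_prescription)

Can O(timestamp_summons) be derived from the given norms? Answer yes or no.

Yes

Premise 5 states O(raise_flag) outright.
Premise 3, O(~waive_contract ⊃ ~raise_flag), contraposes to O(raise_flag ⊃ waive_contract); with O(raise_flag) we get O(waive_contract).
Premise 2 is O(escalate_ballot ⊃ ~waive_contract); contrapositively O(waive_contract ⊃ ~escalate_ballot). Since O(waive_contract) holds, K gives O(~escalate_ballot).
Premise 7, O(~forward_prescription ⊃ escalate_ballot), contraposes to O(~escalate_ballot ⊃ forward_prescription); with O(~escalate_ballot) we get O(forward_prescription).
Premise 4, O(~timestamp_summons ⊃ ~forward_prescription), contraposes to O(forward_prescription ⊃ timestamp_summons); with O(forward_prescription) we get O(timestamp_summons).
Premises 1, 6, 8, 9, 10 do not contribute to this derivation.
So O(timestamp_summons) follows.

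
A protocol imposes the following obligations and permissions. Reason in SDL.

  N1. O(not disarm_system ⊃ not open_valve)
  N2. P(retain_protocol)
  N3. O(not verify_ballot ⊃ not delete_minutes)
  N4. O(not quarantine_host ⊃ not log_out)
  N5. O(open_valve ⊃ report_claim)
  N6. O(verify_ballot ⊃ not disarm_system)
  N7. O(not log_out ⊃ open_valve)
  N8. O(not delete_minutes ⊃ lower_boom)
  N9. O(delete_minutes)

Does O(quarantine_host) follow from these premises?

From premise 9 we have O(delete_minutes).
Premise 3 is O(not verify_ballot ⊃ not delete_minutes); contrapositively O(delete_minutes ⊃ verify_ballot). Since O(delete_minutes) holds, K gives O(verify_ballot).
From O(verify_ballot) and premise 6, O(verify_ballot ⊃ not disarm_system), we obtain O(not disarm_system).
With premise 1, O(not disarm_system ⊃ not open_valve), the K-axiom yields O(not open_valve).
The contrapositive of premise 7 (O(not log_out ⊃ open_valve)) is O(not open_valve ⊃ log_out), and O(not open_valve) is already established, so O(log_out).
The contrapositive of premise 4 (O(not quarantine_host ⊃ not log_out)) is O(log_out ⊃ quarantine_host), and O(log_out) is already established, so O(quarantine_host).
Premises 2, 5, 8 do not contribute to this derivation.
So O(quarantine_host) follows.

Yes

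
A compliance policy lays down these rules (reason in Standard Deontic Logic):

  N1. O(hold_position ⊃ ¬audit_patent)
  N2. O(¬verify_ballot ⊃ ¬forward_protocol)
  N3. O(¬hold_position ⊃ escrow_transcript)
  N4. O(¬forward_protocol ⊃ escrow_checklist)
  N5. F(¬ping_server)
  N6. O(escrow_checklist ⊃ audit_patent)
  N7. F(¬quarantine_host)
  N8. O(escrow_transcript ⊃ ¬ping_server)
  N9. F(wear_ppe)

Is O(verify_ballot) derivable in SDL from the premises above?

Yes

F(¬ping_server) at premise 5 means O(ping_server).
The contrapositive of premise 8 (O(escrow_transcript ⊃ ¬ping_server)) is O(ping_server ⊃ ¬escrow_transcript), and O(ping_server) is already established, so O(¬escrow_transcript).
The contrapositive of premise 3 (O(¬hold_position ⊃ escrow_transcript)) is O(¬escrow_transcript ⊃ hold_position), and O(¬escrow_transcript) is already established, so O(hold_position).
From O(hold_position) and premise 1, O(hold_position ⊃ ¬audit_patent), we obtain O(¬audit_patent).
Premise 6 is O(escrow_checklist ⊃ audit_patent); contrapositively O(¬audit_patent ⊃ ¬escrow_checklist). Since O(¬audit_patent) holds, K gives O(¬escrow_checklist).
Premise 4, O(¬forward_protocol ⊃ escrow_checklist), contraposes to O(¬escrow_checklist ⊃ forward_protocol); with O(¬escrow_checklist) we get O(forward_protocol).
Premise 2 is O(¬verify_ballot ⊃ ¬forward_protocol); contrapositively O(forward_protocol ⊃ verify_ballot). Since O(forward_protocol) holds, K gives O(verify_ballot).
Premises 7, 9 do not contribute to this derivation.
So O(verify_ballot) follows.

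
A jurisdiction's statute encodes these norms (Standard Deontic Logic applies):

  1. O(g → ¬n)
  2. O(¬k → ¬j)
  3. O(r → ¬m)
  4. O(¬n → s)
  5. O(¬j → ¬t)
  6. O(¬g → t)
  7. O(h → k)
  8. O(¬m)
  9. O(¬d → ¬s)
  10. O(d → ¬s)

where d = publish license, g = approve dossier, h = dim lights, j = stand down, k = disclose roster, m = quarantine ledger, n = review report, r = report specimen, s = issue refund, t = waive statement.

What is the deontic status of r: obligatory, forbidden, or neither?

Premise 3 is O(r → ¬m); even if O(¬m) held, inferring O(r) would be affirming the consequent — invalid.
No premise or chain of K-axiom applications forces O(r), and none forces O(¬r). So r is neither obligatory nor forbidden under these norms.

Neither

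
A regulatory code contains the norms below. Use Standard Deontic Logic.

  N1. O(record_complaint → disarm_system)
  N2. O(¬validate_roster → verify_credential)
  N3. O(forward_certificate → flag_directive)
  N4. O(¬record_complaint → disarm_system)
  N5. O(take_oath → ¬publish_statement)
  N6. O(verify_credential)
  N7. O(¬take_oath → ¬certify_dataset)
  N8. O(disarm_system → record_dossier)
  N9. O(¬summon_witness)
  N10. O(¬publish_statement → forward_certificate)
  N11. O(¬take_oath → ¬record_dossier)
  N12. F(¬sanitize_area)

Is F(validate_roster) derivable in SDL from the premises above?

No

Premise 2 is O(¬validate_roster → verify_credential); even if O(verify_credential) held, inferring O(¬validate_roster) would be affirming the consequent — invalid.
No other premise forces O(¬validate_roster). An ideal world satisfying every premise can still have validate_roster true, so F(validate_roster) is not derivable.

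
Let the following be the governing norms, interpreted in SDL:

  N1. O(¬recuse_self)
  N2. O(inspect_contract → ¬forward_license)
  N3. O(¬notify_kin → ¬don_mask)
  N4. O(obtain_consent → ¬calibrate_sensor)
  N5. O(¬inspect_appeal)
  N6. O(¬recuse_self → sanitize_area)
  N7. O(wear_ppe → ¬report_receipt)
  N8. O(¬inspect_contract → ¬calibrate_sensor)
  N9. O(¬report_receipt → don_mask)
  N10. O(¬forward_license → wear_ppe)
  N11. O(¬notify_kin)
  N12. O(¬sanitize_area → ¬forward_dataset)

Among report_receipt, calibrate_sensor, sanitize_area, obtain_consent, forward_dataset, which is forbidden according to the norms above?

Premise 11 gives O(¬notify_kin).
Premise 3 is O(¬notify_kin → ¬don_mask); since O(¬notify_kin), deontic closure gives O(¬don_mask).
Premise 9 is O(¬report_receipt → don_mask); contrapositively O(¬don_mask → report_receipt). Since O(¬don_mask) holds, K gives O(report_receipt).
The contrapositive of premise 7 (O(wear_ppe → ¬report_receipt)) is O(report_receipt → ¬wear_ppe), and O(report_receipt) is already established, so O(¬wear_ppe).
Premise 10, O(¬forward_license → wear_ppe), contraposes to O(¬wear_ppe → forward_license); with O(¬wear_ppe) we get O(forward_license).
Premise 2 is O(inspect_contract → ¬forward_license); contrapositively O(forward_license → ¬inspect_contract). Since O(forward_license) holds, K gives O(¬inspect_contract).
From O(¬inspect_contract) and premise 8, O(¬inspect_contract → ¬calibrate_sensor), we obtain O(¬calibrate_sensor).
So O(¬calibrate_sensor) holds, i.e. calibrate_sensor is forbidden. None of the other listed options is forbidden under the premises.

calibrate_sensor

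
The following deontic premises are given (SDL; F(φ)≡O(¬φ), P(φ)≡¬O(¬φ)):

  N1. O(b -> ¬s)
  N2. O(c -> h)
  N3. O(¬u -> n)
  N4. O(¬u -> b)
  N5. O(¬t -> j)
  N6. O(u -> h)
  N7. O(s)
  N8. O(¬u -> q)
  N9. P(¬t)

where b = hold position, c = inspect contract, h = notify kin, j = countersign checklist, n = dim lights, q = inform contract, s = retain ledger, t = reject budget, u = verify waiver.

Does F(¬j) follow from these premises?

No

Premise 5 is O(¬t -> j), but O(¬t) is not derivable from the premises (the permission P(¬t) asserts only ¬O(t), not O(¬t)), so it does not yield O(j).
No other premise forces O(j). An ideal world satisfying every premise can still have ¬j true, so F(¬j) is not derivable.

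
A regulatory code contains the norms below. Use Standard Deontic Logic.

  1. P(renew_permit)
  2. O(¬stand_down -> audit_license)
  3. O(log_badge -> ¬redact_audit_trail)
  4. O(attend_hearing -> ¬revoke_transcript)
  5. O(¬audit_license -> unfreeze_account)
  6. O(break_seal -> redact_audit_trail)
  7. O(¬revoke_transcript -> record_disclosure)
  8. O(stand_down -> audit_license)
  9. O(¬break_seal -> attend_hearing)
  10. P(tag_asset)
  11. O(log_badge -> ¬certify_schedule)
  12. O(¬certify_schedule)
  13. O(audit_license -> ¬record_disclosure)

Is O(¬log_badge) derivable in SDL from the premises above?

Yes

By case analysis on stand_down: premise 8 gives O(stand_down -> audit_license) and premise 2 gives O(¬stand_down -> audit_license), so O(audit_license) either way.
From O(audit_license) and premise 13, O(audit_license -> ¬record_disclosure), we obtain O(¬record_disclosure).
Premise 7 is O(¬revoke_transcript -> record_disclosure); contrapositively O(¬record_disclosure -> revoke_transcript). Since O(¬record_disclosure) holds, K gives O(revoke_transcript).
Premise 4, O(attend_hearing -> ¬revoke_transcript), contraposes to O(revoke_transcript -> ¬attend_hearing); with O(revoke_transcript) we get O(¬attend_hearing).
Premise 9 is O(¬break_seal -> attend_hearing); contrapositively O(¬attend_hearing -> break_seal). Since O(¬attend_hearing) holds, K gives O(break_seal).
With premise 6, O(break_seal -> redact_audit_trail), the K-axiom yields O(redact_audit_trail).
Premise 3 is O(log_badge -> ¬redact_audit_trail); contrapositively O(redact_audit_trail -> ¬log_badge). Since O(redact_audit_trail) holds, K gives O(¬log_badge).
Premises 1, 5, 10, 11, 12 do not contribute to this derivation.
So O(¬log_badge) follows.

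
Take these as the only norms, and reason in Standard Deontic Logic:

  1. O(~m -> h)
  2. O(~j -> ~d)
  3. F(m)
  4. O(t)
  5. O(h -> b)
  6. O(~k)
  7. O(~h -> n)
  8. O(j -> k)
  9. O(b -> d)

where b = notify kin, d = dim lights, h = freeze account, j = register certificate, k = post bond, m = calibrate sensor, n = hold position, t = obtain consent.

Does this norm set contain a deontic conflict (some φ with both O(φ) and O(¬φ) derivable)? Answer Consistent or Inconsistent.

Premise 3 is F(m), i.e. O(~m).
From O(~m) and premise 1, O(~m -> h), we obtain O(h).
From O(h) and premise 5, O(h -> b), we obtain O(b).
With premise 9, O(b -> d), the K-axiom yields O(d).
The contrapositive of premise 2 (O(~j -> ~d)) is O(d -> j), and O(d) is already established, so O(j).
From O(j) and premise 8, O(j -> k), we obtain O(k).
But premise 6 directly asserts O(~k).
We now have both O(k) and O(~k) — k is simultaneously obligatory and forbidden, violating the D-axiom.

Inconsistent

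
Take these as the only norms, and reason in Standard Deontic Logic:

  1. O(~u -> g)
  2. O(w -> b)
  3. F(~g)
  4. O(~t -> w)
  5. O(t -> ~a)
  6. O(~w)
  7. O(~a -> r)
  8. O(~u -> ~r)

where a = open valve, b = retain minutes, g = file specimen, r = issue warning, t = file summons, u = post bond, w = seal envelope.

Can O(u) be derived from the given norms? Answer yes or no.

Yes

Premise 6 states O(~w) outright.
The contrapositive of premise 4 (O(~t -> w)) is O(~w -> t), and O(~w) is already established, so O(t).
Premise 5 is O(t -> ~a); since O(t), deontic closure gives O(~a).
From O(~a) and premise 7, O(~a -> r), we obtain O(r).
Premise 8, O(~u -> ~r), contraposes to O(r -> u); with O(r) we get O(u).
Premises 1, 2, 3 do not contribute to this derivation.
So O(u) follows.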